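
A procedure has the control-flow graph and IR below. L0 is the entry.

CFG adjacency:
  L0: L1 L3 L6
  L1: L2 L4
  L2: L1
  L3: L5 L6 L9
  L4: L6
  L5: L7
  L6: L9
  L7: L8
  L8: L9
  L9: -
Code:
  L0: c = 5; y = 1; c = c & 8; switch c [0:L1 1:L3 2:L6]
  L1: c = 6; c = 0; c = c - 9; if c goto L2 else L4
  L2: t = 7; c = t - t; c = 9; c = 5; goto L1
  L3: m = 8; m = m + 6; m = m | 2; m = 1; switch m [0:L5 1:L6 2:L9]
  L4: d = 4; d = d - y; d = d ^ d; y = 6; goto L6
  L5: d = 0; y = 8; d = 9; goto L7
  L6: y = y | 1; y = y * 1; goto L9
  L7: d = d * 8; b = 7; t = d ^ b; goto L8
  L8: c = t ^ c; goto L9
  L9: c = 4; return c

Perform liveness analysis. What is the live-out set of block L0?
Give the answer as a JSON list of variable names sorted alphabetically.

Per-block:
  L0: def={c,y} ue=∅
  L1: def={c} ue=∅
  L2: def={c,t} ue=∅
  L3: def={m} ue=∅
  L4: def={d,y} ue={y}
  L5: def={d,y} ue=∅
  L6: def={y} ue={y}
  L7: def={b,d,t} ue={d}
  L8: def={c} ue={c,t}
  L9: def={c} ue=∅

Live sets:
  L0: in=∅ out={c,y}
  L1: in={y} out={y}
  L2: in={y} out={y}
  L3: in={c,y} out={c,y}
  L4: in={y} out={y}
  L5: in={c} out={c,d}
  L6: in={y} out=∅
  L7: in={c,d} out={c,t}
  L8: in={c,t} out=∅
  L9: in=∅ out=∅

live-out(L0) = ["c", "y"]

Answer: ["c", "y"]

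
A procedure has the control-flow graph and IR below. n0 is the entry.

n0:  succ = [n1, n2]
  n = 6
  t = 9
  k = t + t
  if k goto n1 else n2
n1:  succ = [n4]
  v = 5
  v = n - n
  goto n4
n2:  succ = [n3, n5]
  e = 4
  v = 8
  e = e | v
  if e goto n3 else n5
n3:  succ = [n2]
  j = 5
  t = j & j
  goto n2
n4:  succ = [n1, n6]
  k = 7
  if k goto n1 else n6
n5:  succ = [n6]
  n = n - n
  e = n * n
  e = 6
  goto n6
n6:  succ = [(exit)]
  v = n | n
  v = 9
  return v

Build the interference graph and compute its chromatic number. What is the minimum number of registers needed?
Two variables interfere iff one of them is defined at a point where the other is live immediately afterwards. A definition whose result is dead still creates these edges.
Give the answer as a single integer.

Answer: 3

Working:
Block summaries:
  n0: def={k,n,t} ue=∅
  n1: def={v} ue={n}
  n2: def={e,v} ue=∅
  n3: def={j,t} ue=∅
  n4: def={k} ue=∅
  n5: def={e,n} ue={n}
  n6: def={v} ue={n}

Live sets:
  n0: in=∅ out={n}
  n1: in={n} out={n}
  n2: in={n} out={n}
  n3: in={n} out={n}
  n4: in={n} out={n}
  n5: in={n} out={n}
  n6: in={n} out=∅

Interference:
  e↔{n,v}
  j↔{n}
  k↔{n}
  n↔{e,j,k,t,v}
  t↔{n}
  v↔{e,n}

Registers:
  lower bound: {e,n,v} mutually conflict ⇒ χ ≥ 3
  assign e→r1 j→r1 k→r1 n→r0 t→r1 v→r2 — no edge inside a register ⇒ χ ≤ 3
  χ = 3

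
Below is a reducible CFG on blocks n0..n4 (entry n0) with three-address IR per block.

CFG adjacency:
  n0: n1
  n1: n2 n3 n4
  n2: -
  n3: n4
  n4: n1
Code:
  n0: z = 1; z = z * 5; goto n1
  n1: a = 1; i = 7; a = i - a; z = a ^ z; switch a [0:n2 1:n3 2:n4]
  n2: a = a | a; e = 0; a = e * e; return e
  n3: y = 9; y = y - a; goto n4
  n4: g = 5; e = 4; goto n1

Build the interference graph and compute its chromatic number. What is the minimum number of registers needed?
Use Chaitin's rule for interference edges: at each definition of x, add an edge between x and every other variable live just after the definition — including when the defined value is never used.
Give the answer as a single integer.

Answer: 3

Analysis:
Block summaries:
  n0: def={z} ue=∅
  n1: def={a,i,z} ue={z}
  n2: def={a,e} ue={a}
  n3: def={y} ue={a}
  n4: def={e,g} ue=∅

Live sets:
  n0: in=∅ out={z}
  n1: in={z} out={a,z}
  n2: in={a} out=∅
  n3: in={a,z} out={z}
  n4: in={z} out={z}

Conflict graph:
  a↔{e,i,y,z}
  e↔{a,z}
  g↔{z}
  i↔{a,z}
  y↔{a,z}
  z↔{a,e,g,i,y}

Registers:
  {a,e,z} pairwise interfere (3-clique) ⇒ χ ≥ 3
  assign a→c1 e→c2 g→c1 i→c2 y→c2 z→c0 — no edge inside a register ⇒ χ ≤ 3
  χ = 3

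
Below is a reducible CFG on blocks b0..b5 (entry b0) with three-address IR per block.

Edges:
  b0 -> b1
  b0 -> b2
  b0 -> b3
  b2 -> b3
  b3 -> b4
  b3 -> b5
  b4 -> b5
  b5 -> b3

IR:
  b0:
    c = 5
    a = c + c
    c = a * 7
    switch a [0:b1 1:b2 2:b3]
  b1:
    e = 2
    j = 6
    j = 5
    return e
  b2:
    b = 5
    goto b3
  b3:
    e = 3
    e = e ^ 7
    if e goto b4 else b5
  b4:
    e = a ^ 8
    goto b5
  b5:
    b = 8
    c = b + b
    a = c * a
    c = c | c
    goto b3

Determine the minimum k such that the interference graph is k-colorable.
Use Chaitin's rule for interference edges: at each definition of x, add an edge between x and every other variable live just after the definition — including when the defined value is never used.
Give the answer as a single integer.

Block summaries:
  b0: {a,c} / ∅
  b1: {e,j} / ∅
  b2: {b} / ∅
  b3: {e} / ∅
  b4: {e} / {a}
  b5: {a,b,c} / {a}

Backward fixpoint:
  b0: in=∅ out={a}
  b1: in=∅ out=∅
  b2: in={a} out={a}
  b3: in={a} out={a}
  b4: in={a} out={a}
  b5: in={a} out={a}

Conflict graph:
  a — {b,c,e}
  b — {a}
  c — {a}
  e — {a,j}
  j — {e}

Registers:
  lower bound: {a,b} mutually conflict ⇒ χ ≥ 2
  assign a→c0 b→c1 c→c1 e→c1 j→c0 — no edge inside a register ⇒ χ ≤ 2
  χ = 2

Answer: 2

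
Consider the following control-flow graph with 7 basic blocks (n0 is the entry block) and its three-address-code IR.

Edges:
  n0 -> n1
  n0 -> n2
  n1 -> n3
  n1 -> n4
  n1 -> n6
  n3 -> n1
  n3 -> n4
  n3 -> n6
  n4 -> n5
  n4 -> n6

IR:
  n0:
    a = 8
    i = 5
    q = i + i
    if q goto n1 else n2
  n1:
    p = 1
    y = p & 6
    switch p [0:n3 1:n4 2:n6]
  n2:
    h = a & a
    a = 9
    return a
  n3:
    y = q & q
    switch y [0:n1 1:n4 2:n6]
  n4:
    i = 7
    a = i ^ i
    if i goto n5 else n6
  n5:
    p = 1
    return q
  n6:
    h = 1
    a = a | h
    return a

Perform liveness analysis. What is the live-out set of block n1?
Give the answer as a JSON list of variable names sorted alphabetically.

Block summaries:
  n0 def {a,i,q} use ∅
  n1 def {p,y} use ∅
  n2 def {a,h} use {a}
  n3 def {y} use {q}
  n4 def {a,i} use ∅
  n5 def {p} use {q}
  n6 def {a,h} use {a}

Liveness:
  live n0: ∅→{a,q}
  live n1: {a,q}→{a,q}
  live n2: {a}→∅
  live n3: {a,q}→{a,q}
  live n4: {q}→{a,q}
  live n5: {q}→∅
  live n6: {a}→∅

live-out(n1) = ["a", "q"]

Answer: ["a", "q"]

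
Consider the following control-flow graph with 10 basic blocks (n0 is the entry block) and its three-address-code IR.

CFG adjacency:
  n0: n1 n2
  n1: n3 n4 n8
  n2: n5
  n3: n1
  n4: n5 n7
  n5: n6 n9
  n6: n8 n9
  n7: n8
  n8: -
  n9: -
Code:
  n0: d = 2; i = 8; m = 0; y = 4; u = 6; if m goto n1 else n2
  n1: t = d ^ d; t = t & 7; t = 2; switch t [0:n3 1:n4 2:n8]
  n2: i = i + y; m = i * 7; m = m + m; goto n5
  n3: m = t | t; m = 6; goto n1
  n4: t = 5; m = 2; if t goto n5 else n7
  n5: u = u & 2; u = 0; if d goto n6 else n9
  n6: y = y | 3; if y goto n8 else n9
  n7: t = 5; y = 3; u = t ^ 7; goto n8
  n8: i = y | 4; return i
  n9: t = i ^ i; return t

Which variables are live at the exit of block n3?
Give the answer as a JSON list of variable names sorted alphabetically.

Answer: ["d", "i", "u", "y"]

Analysis:
Per-block:
  n0: {d,i,m,u,y} / ∅
  n1: {t} / {d}
  n2: {i,m} / {i,y}
  n3: {m} / {t}
  n4: {m,t} / ∅
  n5: {u} / {d,u}
  n6: {y} / {y}
  n7: {t,u,y} / ∅
  n8: {i} / {y}
  n9: {t} / {i}

Liveness:
  n0: in=∅ out={d,i,u,y}
  n1: in={d,i,u,y} out={d,i,t,u,y}
  n2: in={d,i,u,y} out={d,i,u,y}
  n3: in={d,i,t,u,y} out={d,i,u,y}
  n4: in={d,i,u,y} out={d,i,u,y}
  n5: in={d,i,u,y} out={i,y}
  n6: in={i,y} out={i,y}
  n7: in=∅ out={y}
  n8: in={y} out=∅
  n9: in={i} out=∅

live-out(n3) = ["d", "i", "u", "y"]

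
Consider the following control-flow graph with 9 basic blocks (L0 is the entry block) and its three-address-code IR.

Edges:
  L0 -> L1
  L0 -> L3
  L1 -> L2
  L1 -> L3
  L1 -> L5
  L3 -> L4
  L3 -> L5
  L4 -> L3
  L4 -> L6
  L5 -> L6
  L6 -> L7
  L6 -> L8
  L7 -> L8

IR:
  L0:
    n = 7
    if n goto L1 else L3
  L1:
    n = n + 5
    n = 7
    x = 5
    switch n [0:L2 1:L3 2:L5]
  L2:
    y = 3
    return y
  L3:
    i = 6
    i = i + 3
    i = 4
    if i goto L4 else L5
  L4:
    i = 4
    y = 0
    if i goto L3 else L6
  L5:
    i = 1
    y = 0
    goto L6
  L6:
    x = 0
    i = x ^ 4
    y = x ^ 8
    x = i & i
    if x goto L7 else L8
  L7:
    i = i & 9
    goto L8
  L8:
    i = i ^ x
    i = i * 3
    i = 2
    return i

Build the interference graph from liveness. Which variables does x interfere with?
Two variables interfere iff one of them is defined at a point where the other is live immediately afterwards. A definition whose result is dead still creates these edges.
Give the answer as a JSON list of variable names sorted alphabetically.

Per-block:
  L0: {n} / ∅
  L1: {n,x} / {n}
  L2: {y} / ∅
  L3: {i} / ∅
  L4: {i,y} / ∅
  L5: {i,y} / ∅
  L6: {i,x,y} / ∅
  L7: {i} / {i}
  L8: {i} / {i,x}

Liveness:
  live L0: ∅→{n}
  live L1: {n}→∅
  live L2: ∅→∅
  live L3: ∅→∅
  live L4: ∅→∅
  live L5: ∅→∅
  live L6: ∅→{i,x}
  live L7: {i,x}→{i,x}
  live L8: {i,x}→∅

Interfere edges:
  i: {x,y}
  n: {x}
  x: {i,n}
  y: {i}

N(x) = ["i", "n"]

Answer: ["i", "n"]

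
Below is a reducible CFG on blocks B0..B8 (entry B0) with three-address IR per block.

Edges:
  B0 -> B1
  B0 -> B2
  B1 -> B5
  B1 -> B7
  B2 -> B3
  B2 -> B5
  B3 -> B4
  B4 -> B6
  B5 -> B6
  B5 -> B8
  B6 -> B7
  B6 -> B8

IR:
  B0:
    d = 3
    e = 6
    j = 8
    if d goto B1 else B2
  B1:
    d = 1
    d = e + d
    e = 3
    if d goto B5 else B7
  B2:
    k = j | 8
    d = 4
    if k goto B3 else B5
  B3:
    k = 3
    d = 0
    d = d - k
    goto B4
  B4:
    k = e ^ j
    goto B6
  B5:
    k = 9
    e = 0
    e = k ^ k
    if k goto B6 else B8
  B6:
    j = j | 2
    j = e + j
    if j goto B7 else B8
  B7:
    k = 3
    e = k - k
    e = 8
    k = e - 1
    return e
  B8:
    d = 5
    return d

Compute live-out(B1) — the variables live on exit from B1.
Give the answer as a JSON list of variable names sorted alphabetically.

def/use:
  B0: def={d,e,j} ue=∅
  B1: def={d,e} ue={e}
  B2: def={d,k} ue={j}
  B3: def={d,k} ue=∅
  B4: def={k} ue={e,j}
  B5: def={e,k} ue=∅
  B6: def={j} ue={e,j}
  B7: def={e,k} ue=∅
  B8: def={d} ue=∅

Live sets:
  live B0: ∅→{e,j}
  live B1: {e,j}→{j}
  live B2: {e,j}→{e,j}
  live B3: {e,j}→{e,j}
  live B4: {e,j}→{e,j}
  live B5: {j}→{e,j}
  live B6: {e,j}→∅
  live B7: ∅→∅
  live B8: ∅→∅

live-out(B1) = ["j"]

Answer: ["j"]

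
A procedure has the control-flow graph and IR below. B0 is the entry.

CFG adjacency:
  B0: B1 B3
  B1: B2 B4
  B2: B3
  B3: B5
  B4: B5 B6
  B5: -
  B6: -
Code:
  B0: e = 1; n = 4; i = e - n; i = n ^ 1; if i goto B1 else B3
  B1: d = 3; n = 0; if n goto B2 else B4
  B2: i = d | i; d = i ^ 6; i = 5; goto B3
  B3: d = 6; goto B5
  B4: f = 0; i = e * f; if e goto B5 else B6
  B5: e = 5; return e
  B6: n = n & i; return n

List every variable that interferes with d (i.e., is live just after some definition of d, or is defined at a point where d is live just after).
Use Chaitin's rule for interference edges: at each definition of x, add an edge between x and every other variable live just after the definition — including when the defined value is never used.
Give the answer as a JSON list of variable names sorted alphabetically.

Block summaries:
  B0: {e,i,n} / ∅
  B1: {d,n} / ∅
  B2: {d,i} / {d,i}
  B3: {d} / ∅
  B4: {f,i} / {e}
  B5: {e} / ∅
  B6: {n} / {i,n}

Backward fixpoint:
  live B0: ∅→{e,i}
  live B1: {e,i}→{d,e,i,n}
  live B2: {d,i}→∅
  live B3: ∅→∅
  live B4: {e,n}→{i,n}
  live B5: ∅→∅
  live B6: {i,n}→∅

Interfere edges:
  d — {e,i,n}
  e — {d,f,i,n}
  f — {e,n}
  i — {d,e,n}
  n — {d,e,f,i}

N(d) = ["e", "i", "n"]

Answer: ["e", "i", "n"]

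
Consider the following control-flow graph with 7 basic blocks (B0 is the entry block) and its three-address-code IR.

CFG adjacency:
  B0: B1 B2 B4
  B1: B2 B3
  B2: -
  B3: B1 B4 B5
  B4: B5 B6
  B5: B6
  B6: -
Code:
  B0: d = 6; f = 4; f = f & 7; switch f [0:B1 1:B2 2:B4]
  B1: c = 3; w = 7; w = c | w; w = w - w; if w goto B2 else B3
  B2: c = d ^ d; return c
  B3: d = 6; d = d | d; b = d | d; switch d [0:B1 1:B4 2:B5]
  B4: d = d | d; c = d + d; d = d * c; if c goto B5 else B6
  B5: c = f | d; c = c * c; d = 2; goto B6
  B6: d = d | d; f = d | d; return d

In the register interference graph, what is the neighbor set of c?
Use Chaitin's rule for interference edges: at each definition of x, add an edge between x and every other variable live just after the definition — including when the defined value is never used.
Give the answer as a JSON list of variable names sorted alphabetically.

Answer: ["d", "f", "w"]

Derivation:
def/use:
  B0: {d,f} / ∅
  B1: {c,w} / ∅
  B2: {c} / {d}
  B3: {b,d} / ∅
  B4: {c,d} / {d}
  B5: {c,d} / {d,f}
  B6: {d,f} / {d}

Live sets:
  B0 li=∅ lo={d,f}
  B1 li={d,f} lo={d,f}
  B2 li={d} lo=∅
  B3 li={f} lo={d,f}
  B4 li={d,f} lo={d,f}
  B5 li={d,f} lo={d}
  B6 li={d} lo=∅

Interference:
  b: {d,f}
  c: {d,f,w}
  d: {b,c,f,w}
  f: {b,c,d,w}
  w: {c,d,f}

N(c) = ["d", "f", "w"]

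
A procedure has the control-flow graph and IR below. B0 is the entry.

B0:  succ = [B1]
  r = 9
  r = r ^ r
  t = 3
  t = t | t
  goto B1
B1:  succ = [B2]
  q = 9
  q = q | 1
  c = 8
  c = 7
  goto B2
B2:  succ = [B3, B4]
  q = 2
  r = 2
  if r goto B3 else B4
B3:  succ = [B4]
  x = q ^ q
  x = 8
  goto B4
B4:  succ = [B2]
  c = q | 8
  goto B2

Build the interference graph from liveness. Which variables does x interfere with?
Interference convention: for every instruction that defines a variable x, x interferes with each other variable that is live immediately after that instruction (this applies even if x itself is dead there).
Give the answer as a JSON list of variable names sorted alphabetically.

Answer: ["q"]

Working:
Block summaries:
  B0: def={r,t} ue=∅
  B1: def={c,q} ue=∅
  B2: def={q,r} ue=∅
  B3: def={x} ue={q}
  B4: def={c} ue={q}

Liveness:
  B0 li=∅ lo=∅
  B1 li=∅ lo=∅
  B2 li=∅ lo={q}
  B3 li={q} lo={q}
  B4 li={q} lo=∅

Interference:
  c: ∅
  q: {r,x}
  r: {q}
  t: ∅
  x: {q}

N(x) = ["q"]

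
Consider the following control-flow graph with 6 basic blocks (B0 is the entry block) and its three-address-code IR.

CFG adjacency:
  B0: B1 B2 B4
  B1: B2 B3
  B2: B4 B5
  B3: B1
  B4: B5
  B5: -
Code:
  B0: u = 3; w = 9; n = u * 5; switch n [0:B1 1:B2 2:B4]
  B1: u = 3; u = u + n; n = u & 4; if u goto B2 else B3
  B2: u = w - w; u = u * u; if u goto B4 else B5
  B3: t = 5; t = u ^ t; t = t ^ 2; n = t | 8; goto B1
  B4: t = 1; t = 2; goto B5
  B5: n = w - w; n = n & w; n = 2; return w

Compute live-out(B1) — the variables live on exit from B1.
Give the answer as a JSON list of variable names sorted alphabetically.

Per-block:
  B0: def={n,u,w} ue=∅
  B1: def={n,u} ue={n}
  B2: def={u} ue={w}
  B3: def={n,t} ue={u}
  B4: def={t} ue=∅
  B5: def={n} ue={w}

Live sets:
  live B0: ∅→{n,w}
  live B1: {n,w}→{u,w}
  live B2: {w}→{w}
  live B3: {u,w}→{n,w}
  live B4: {w}→{w}
  live B5: {w}→∅

live-out(B1) = ["u", "w"]

Answer: ["u", "w"]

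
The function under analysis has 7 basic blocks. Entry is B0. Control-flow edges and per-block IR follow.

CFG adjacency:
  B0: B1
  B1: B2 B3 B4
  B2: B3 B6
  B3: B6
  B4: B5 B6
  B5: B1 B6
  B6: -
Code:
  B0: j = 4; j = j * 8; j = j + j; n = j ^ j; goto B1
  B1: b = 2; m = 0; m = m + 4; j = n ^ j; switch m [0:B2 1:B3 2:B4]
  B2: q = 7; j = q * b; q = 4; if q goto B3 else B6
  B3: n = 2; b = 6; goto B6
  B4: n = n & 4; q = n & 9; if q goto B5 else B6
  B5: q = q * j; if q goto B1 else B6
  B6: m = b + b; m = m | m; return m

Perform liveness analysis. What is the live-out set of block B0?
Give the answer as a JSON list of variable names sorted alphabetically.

Answer: ["j", "n"]

Analysis:
Per-block:
  B0: {j,n} / ∅
  B1: {b,j,m} / {j,n}
  B2: {j,q} / {b}
  B3: {b,n} / ∅
  B4: {n,q} / {n}
  B5: {q} / {j,q}
  B6: {m} / {b}

Backward fixpoint:
  B0: in=∅ out={j,n}
  B1: in={j,n} out={b,j,n}
  B2: in={b} out={b}
  B3: in=∅ out={b}
  B4: in={b,j,n} out={b,j,n,q}
  B5: in={b,j,n,q} out={b,j,n}
  B6: in={b} out=∅

live-out(B0) = ["j", "n"]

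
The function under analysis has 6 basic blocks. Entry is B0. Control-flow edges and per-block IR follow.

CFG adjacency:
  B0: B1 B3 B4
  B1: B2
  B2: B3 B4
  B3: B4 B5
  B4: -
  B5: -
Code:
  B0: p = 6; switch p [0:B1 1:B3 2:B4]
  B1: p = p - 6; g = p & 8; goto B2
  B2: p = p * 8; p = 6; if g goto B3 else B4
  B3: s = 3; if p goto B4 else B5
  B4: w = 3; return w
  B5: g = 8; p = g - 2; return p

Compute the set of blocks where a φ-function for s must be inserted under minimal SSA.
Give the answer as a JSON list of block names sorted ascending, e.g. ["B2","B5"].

idom tree: B1←B0 B2←B1 B3←B0 B4←B0 B5←B3
Join-block Dom:
  B3: preds {B0,B2}: {B0} ∩ {B0,B1,B2} = {B0}; idom=B0
  B4: preds {B0,B2,B3}: {B0} ∩ {B0,B1,B2} ∩ {B0,B3} = {B0}; idom=B0

DF derivation:
  join B3 pred B0: · stop@B0
  join B3 pred B2: B2→B1 stop@B0
  join B4 pred B0: · stop@B0
  join B4 pred B2: B2→B1 stop@B0
  join B4 pred B3: B3 stop@B0
  B0: DF=∅
  B1: DF={B3,B4}
  B2: DF={B3,B4}
  B3: DF={B4}
  B4: DF=∅
  B5: DF=∅

φ for s: defs {B3}
  DF⁺ = {B4}

Answer: ["B4"]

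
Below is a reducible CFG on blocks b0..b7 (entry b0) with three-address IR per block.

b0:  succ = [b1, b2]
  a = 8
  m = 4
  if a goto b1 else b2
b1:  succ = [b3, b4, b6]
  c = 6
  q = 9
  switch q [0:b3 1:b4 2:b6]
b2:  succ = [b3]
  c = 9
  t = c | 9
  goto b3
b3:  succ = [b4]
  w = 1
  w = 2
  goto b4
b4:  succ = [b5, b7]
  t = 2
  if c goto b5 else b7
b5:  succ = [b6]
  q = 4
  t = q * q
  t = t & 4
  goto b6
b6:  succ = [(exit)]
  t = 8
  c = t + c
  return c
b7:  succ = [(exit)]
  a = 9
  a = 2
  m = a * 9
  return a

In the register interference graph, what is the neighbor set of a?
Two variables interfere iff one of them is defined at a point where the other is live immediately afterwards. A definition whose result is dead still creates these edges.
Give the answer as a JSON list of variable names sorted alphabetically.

Block summaries:
  b0: def={a,m} ue=∅
  b1: def={c,q} ue=∅
  b2: def={c,t} ue=∅
  b3: def={w} ue=∅
  b4: def={t} ue={c}
  b5: def={q,t} ue=∅
  b6: def={c,t} ue={c}
  b7: def={a,m} ue=∅

Live sets:
  live b0: ∅→∅
  live b1: ∅→{c}
  live b2: ∅→{c}
  live b3: {c}→{c}
  live b4: {c}→{c}
  live b5: {c}→{c}
  live b6: {c}→∅
  live b7: ∅→∅

Interference:
  a — {m}
  c — {q,t,w}
  m — {a}
  q — {c}
  t — {c}
  w — {c}

N(a) = ["m"]

Answer: ["m"]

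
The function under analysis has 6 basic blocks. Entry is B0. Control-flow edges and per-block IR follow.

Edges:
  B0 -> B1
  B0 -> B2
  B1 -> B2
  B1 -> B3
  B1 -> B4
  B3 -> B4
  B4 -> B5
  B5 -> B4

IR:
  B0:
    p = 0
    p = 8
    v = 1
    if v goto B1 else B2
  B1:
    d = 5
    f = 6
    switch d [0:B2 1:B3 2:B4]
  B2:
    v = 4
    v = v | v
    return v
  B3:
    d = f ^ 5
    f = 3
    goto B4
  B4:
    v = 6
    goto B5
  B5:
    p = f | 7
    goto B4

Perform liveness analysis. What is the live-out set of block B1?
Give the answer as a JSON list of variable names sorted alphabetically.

def/use:
  B0: {p,v} / ∅
  B1: {d,f} / ∅
  B2: {v} / ∅
  B3: {d,f} / {f}
  B4: {v} / ∅
  B5: {p} / {f}

Live sets:
  B0: in=∅ out=∅
  B1: in=∅ out={f}
  B2: in=∅ out=∅
  B3: in={f} out={f}
  B4: in={f} out={f}
  B5: in={f} out={f}

live-out(B1) = ["f"]

Answer: ["f"]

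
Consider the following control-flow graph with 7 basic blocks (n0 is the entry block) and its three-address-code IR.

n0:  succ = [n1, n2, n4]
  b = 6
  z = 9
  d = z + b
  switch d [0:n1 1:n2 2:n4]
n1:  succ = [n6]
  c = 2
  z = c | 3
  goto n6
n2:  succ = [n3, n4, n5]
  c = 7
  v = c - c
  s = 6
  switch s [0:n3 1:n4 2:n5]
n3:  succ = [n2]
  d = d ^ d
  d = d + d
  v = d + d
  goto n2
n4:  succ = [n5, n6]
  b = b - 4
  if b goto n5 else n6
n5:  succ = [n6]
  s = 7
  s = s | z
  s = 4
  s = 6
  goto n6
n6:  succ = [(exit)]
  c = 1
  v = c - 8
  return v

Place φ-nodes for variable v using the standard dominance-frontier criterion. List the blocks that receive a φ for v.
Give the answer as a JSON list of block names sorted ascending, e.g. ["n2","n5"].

idom tree: n1←n0 n2←n0 n3←n2 n4←n0 n5←n0 n6←n0
Join-block Dom:
  n2: preds {n0,n3}: {n0} ∩ {n0,n2,n3} = {n0}; idom=n0
  n4: preds {n0,n2}: {n0} ∩ {n0,n2} = {n0}; idom=n0
  n5: preds {n2,n4}: {n0,n2} ∩ {n0,n4} = {n0}; idom=n0
  n6: preds {n1,n4,n5}: {n0,n1} ∩ {n0,n4} ∩ {n0,n5} = {n0}; idom=n0

DF derivation:
  n2←n0: walk · to n0
  n2←n3: walk n3→n2 to n0
  n4←n0: walk · to n0
  n4←n2: walk n2 to n0
  n5←n2: walk n2 to n0
  n5←n4: walk n4 to n0
  n6←n1: walk n1 to n0
  n6←n4: walk n4 to n0
  n6←n5: walk n5 to n0
  DF(n0)=∅
  DF(n1)={n6}
  DF(n2)={n2,n4,n5}
  DF(n3)={n2}
  DF(n4)={n5,n6}
  DF(n5)={n6}
  DF(n6)=∅

φ for v: defs {n2,n3,n6}
  DF⁺ = {n2,n4,n5,n6}

Answer: ["n2", "n4", "n5", "n6"]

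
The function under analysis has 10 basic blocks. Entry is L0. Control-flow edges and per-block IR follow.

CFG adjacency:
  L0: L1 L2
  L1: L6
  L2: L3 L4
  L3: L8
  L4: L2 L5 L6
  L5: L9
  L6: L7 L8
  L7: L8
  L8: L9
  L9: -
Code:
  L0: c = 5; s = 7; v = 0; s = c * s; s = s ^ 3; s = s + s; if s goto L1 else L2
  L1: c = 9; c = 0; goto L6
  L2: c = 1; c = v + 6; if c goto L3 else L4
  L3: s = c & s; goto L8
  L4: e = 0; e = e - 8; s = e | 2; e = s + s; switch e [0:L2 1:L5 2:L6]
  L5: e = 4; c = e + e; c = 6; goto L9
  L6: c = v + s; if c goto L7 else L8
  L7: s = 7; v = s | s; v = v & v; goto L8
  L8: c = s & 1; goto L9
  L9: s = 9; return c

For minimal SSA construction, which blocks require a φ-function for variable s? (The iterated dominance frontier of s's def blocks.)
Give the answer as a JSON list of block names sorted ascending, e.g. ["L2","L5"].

idom tree: L1←L0 L2←L0 L3←L2 L4←L2 L5←L4 L6←L0 L7←L6 L8←L0 L9←L0
Join-block Dom:
  L2: preds {L0,L4}: {L0} ∩ {L0,L2,L4} = {L0}; idom=L0
  L6: preds {L1,L4}: {L0,L1} ∩ {L0,L2,L4} = {L0}; idom=L0
  L8: preds {L3,L6,L7}: {L0,L2,L3} ∩ {L0,L6} ∩ {L0,L6,L7} = {L0}; idom=L0
  L9: preds {L5,L8}: {L0,L2,L4,L5} ∩ {L0,L8} = {L0}; idom=L0

Frontier:
  L2←L0: walk · to L0
  L2←L4: walk L4→L2 to L0
  L6←L1: walk L1 to L0
  L6←L4: walk L4→L2 to L0
  L8←L3: walk L3→L2 to L0
  L8←L6: walk L6 to L0
  L8←L7: walk L7→L6 to L0
  L9←L5: walk L5→L4→L2 to L0
  L9←L8: walk L8 to L0
  DF(L0)=∅
  DF(L1)={L6}
  DF(L2)={L2,L6,L8,L9}
  DF(L3)={L8}
  DF(L4)={L2,L6,L9}
  DF(L5)={L9}
  DF(L6)={L8}
  DF(L7)={L8}
  DF(L8)={L9}
  DF(L9)=∅

φ for s: defs {L0,L3,L4,L7,L9}
  DF⁺ = {L2,L6,L8,L9}

Answer: ["L2", "L6", "L8", "L9"]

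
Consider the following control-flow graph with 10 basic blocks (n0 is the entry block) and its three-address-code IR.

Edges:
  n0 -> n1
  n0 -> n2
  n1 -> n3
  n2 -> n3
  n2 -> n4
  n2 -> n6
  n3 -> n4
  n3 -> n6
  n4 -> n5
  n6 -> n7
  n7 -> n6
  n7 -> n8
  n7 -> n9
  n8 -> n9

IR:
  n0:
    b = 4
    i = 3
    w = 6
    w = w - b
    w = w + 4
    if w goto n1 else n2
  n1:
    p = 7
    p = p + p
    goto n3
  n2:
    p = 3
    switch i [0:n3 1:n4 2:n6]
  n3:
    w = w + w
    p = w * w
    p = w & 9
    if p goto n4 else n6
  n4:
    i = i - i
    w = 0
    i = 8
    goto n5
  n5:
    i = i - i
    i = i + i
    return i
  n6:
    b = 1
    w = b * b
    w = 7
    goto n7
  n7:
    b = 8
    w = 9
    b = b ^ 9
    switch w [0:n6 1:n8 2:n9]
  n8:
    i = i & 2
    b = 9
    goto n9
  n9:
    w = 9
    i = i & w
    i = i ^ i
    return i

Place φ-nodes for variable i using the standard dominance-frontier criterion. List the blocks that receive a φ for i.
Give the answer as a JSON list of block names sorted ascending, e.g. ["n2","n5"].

Answer: ["n9"]

Derivation:
idom tree: n1←n0 n2←n0 n3←n0 n4←n0 n5←n4 n6←n0 n7←n6 n8←n7 n9←n7
Join-block Dom:
  n3: preds {n1,n2}: {n0,n1} ∩ {n0,n2} = {n0}; idom=n0
  n4: preds {n2,n3}: {n0,n2} ∩ {n0,n3} = {n0}; idom=n0
  n6: preds {n2,n3,n7}: {n0,n2} ∩ {n0,n3} ∩ {n0,n6,n7} = {n0}; idom=n0
  n9: preds {n7,n8}: {n0,n6,n7} ∩ {n0,n6,n7,n8} = {n0,n6,n7}; idom=n7

Frontier:
  join n3 pred n1: n1 stop@n0
  join n3 pred n2: n2 stop@n0
  join n4 pred n2: n2 stop@n0
  join n4 pred n3: n3 stop@n0
  join n6 pred n2: n2 stop@n0
  join n6 pred n3: n3 stop@n0
  join n6 pred n7: n7→n6 stop@n0
  join n9 pred n7: · stop@n7
  join n9 pred n8: n8 stop@n7
  DF(n0)=∅
  DF(n1)={n3}
  DF(n2)={n3,n4,n6}
  DF(n3)={n4,n6}
  DF(n4)=∅
  DF(n5)=∅
  DF(n6)={n6}
  DF(n7)={n6}
  DF(n8)={n9}
  DF(n9)=∅

φ for i: defs {n0,n4,n5,n8,n9}
  DF⁺ = {n9}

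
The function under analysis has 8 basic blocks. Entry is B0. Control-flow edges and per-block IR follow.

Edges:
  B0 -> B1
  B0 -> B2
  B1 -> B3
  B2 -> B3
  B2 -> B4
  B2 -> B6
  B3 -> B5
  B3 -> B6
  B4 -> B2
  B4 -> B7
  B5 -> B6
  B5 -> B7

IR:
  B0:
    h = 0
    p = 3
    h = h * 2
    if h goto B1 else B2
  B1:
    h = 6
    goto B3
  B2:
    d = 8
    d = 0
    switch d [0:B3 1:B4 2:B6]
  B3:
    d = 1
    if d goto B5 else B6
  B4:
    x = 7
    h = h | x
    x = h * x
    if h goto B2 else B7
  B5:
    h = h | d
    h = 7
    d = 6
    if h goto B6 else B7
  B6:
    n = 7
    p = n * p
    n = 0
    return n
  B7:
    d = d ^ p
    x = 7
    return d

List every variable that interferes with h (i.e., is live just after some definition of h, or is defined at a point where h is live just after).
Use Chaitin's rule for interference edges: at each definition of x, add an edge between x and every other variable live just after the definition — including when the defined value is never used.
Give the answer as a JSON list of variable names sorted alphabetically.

Answer: ["d", "p", "x"]

Derivation:
Per-block:
  B0: def={h,p} ue=∅
  B1: def={h} ue=∅
  B2: def={d} ue=∅
  B3: def={d} ue=∅
  B4: def={h,x} ue={h}
  B5: def={d,h} ue={d,h}
  B6: def={n,p} ue={p}
  B7: def={d,x} ue={d,p}

Live sets:
  live B0: ∅→{h,p}
  live B1: {p}→{h,p}
  live B2: {h,p}→{d,h,p}
  live B3: {h,p}→{d,h,p}
  live B4: {d,h,p}→{d,h,p}
  live B5: {d,h,p}→{d,p}
  live B6: {p}→∅
  live B7: {d,p}→∅

Conflict graph:
  d↔{h,p,x}
  h↔{d,p,x}
  n↔{p}
  p↔{d,h,n,x}
  x↔{d,h,p}

N(h) = ["d", "p", "x"]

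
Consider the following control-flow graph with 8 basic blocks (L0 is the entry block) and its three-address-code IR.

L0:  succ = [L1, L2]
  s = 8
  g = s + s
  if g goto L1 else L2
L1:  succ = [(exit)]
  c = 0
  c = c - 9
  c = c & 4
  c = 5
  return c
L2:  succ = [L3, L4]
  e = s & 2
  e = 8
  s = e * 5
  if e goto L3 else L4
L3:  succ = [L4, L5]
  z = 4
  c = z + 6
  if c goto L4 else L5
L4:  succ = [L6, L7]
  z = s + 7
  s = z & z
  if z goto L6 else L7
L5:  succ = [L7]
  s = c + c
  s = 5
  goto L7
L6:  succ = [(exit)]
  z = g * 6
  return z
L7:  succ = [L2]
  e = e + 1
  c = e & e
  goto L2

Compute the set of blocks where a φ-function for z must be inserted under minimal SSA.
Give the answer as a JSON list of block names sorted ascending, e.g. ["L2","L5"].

idom tree: L1←L0 L2←L0 L3←L2 L4←L2 L5←L3 L6←L4 L7←L2
Dom at joins:
  L2: preds {L0,L7}: {L0} ∩ {L0,L2,L7} = {L0}; idom=L0
  L4: preds {L2,L3}: {L0,L2} ∩ {L0,L2,L3} = {L0,L2}; idom=L2
  L7: preds {L4,L5}: {L0,L2,L4} ∩ {L0,L2,L3,L5} = {L0,L2}; idom=L2

DF walk-up:
  L2←L0: walk · to L0
  L2←L7: walk L7→L2 to L0
  L4←L2: walk · to L2
  L4←L3: walk L3 to L2
  L7←L4: walk L4 to L2
  L7←L5: walk L5→L3 to L2
  L0 → ∅
  L1 → ∅
  L2 → {L2}
  L3 → {L4,L7}
  L4 → {L7}
  L5 → {L7}
  L6 → ∅
  L7 → {L2}

φ for z: defs {L3,L4,L6}
  DF⁺ = {L2,L4,L7}

Answer: ["L2", "L4", "L7"]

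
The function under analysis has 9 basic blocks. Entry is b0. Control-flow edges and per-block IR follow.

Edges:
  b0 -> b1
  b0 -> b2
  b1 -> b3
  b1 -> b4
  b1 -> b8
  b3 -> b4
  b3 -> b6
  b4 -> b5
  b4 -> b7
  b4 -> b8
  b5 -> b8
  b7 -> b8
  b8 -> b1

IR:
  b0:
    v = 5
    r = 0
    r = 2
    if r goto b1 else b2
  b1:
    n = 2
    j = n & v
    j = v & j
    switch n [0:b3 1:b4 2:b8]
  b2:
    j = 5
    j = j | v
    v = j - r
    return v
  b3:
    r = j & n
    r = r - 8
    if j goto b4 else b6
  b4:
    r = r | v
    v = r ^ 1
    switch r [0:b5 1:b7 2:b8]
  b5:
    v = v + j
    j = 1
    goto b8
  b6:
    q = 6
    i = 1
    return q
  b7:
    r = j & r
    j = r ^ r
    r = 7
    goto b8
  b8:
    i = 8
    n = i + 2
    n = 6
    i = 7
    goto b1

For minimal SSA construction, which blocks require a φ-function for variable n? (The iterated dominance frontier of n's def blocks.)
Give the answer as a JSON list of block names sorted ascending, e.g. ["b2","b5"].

idom tree: b1←b0 b2←b0 b3←b1 b4←b1 b5←b4 b6←b3 b7←b4 b8←b1
Join-block Dom:
  b1: preds {b0,b8}: {b0} ∩ {b0,b1,b8} = {b0}; idom=b0
  b4: preds {b1,b3}: {b0,b1} ∩ {b0,b1,b3} = {b0,b1}; idom=b1
  b8: preds {b1,b4,b5,b7}: {b0,b1} ∩ {b0,b1,b4} ∩ {b0,b1,b4,b5} ∩ {b0,b1,b4,b7} = {b0,b1}; idom=b1

Frontier:
  b1←b0: walk · to b0
  b1←b8: walk b8→b1 to b0
  b4←b1: walk · to b1
  b4←b3: walk b3 to b1
  b8←b1: walk · to b1
  b8←b4: walk b4 to b1
  b8←b5: walk b5→b4 to b1
  b8←b7: walk b7→b4 to b1
  b0: DF=∅
  b1: DF={b1}
  b2: DF=∅
  b3: DF={b4}
  b4: DF={b8}
  b5: DF={b8}
  b6: DF=∅
  b7: DF={b8}
  b8: DF={b1}

φ for n: defs {b1,b8}
  DF⁺ = {b1}

Answer: ["b1"]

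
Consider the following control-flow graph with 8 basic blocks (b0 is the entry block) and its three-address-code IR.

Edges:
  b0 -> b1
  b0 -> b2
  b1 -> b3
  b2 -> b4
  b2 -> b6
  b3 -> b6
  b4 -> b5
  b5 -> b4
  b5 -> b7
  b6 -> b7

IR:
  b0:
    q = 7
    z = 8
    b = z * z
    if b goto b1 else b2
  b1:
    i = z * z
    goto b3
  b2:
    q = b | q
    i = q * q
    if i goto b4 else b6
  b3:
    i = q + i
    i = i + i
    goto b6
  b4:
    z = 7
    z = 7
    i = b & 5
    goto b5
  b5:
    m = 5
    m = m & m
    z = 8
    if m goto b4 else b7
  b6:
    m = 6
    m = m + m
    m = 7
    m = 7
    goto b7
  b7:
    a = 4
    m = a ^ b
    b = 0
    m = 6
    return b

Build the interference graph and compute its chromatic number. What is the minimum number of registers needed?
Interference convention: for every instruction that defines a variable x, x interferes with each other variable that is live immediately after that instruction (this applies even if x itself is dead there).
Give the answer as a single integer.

Answer: 3

Derivation:
def/use:
  b0 def {b,q,z} use ∅
  b1 def {i} use {z}
  b2 def {i,q} use {b,q}
  b3 def {i} use {i,q}
  b4 def {i,z} use {b}
  b5 def {m,z} use ∅
  b6 def {m} use ∅
  b7 def {a,b,m} use {b}

Liveness:
  b0: in=∅ out={b,q,z}
  b1: in={b,q,z} out={b,i,q}
  b2: in={b,q} out={b}
  b3: in={b,i,q} out={b}
  b4: in={b} out={b}
  b5: in={b} out={b}
  b6: in={b} out={b}
  b7: in={b} out=∅

Interference:
  a — {b}
  b — {a,i,m,q,z}
  i — {b,q}
  m — {b,z}
  q — {b,i,z}
  z — {b,m,q}

Colouring:
  clique {b,i,q} ⇒ need ≥ 3
  assign a→c1 b→c0 i→c2 m→c1 q→c1 z→c2 — no edge inside a register ⇒ χ ≤ 3
  χ = 3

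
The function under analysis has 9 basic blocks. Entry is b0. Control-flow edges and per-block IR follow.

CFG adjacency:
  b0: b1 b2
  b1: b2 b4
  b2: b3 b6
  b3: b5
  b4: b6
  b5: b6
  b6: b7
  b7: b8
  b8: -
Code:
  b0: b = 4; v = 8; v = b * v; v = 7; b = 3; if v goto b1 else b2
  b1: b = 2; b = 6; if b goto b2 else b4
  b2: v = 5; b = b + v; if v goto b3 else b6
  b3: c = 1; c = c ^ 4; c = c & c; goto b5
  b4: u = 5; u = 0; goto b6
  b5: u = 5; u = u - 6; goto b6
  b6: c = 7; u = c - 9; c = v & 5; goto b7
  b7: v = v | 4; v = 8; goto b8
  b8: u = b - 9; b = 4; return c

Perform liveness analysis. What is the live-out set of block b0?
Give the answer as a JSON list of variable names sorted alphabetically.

Per-block:
  b0: def={b,v} ue=∅
  b1: def={b} ue=∅
  b2: def={b,v} ue={b}
  b3: def={c} ue=∅
  b4: def={u} ue=∅
  b5: def={u} ue=∅
  b6: def={c,u} ue={v}
  b7: def={v} ue={v}
  b8: def={b,u} ue={b,c}

Live sets:
  b0 li=∅ lo={b,v}
  b1 li={v} lo={b,v}
  b2 li={b} lo={b,v}
  b3 li={b,v} lo={b,v}
  b4 li={b,v} lo={b,v}
  b5 li={b,v} lo={b,v}
  b6 li={b,v} lo={b,c,v}
  b7 li={b,c,v} lo={b,c}
  b8 li={b,c} lo=∅

live-out(b0) = ["b", "v"]

Answer: ["b", "v"]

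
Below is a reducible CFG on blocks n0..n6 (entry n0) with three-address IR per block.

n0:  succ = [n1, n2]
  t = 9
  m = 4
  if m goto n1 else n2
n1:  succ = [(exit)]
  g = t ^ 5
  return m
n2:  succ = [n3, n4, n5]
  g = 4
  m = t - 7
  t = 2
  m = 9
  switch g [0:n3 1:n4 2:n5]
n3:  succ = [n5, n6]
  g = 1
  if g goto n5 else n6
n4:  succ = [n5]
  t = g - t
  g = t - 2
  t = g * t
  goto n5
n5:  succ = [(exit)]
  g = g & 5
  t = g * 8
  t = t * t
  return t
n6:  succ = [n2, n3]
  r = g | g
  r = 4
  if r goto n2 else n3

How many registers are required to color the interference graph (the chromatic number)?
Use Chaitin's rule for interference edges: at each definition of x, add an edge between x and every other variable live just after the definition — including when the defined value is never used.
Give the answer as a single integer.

Block summaries:
  n0 def {m,t} use ∅
  n1 def {g} use {m,t}
  n2 def {g,m,t} use {t}
  n3 def {g} use ∅
  n4 def {g,t} use {g,t}
  n5 def {g,t} use {g}
  n6 def {r} use {g}

Backward fixpoint:
  live n0: ∅→{m,t}
  live n1: {m,t}→∅
  live n2: {t}→{g,t}
  live n3: {t}→{g,t}
  live n4: {g,t}→{g}
  live n5: {g}→∅
  live n6: {g,t}→{t}

Conflict graph:
  g↔{m,t}
  m↔{g,t}
  r↔{t}
  t↔{g,m,r}

Colouring:
  {g,m,t} pairwise interfere (3-clique) ⇒ χ ≥ 3
  3-colouring: c0={t}  c1={g,r}  c2={m}
  χ = 3

Answer: 3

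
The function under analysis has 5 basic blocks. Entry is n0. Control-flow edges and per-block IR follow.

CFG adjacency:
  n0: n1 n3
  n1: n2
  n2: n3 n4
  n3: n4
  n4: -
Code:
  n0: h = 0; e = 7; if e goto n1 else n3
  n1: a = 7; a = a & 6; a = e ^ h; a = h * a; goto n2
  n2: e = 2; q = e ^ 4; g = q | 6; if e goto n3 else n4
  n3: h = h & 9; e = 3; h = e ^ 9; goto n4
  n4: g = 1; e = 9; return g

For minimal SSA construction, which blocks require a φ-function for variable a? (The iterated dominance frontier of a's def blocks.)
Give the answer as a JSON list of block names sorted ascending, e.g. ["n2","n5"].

Answer: ["n3", "n4"]

Analysis:
idom tree: n1←n0 n2←n1 n3←n0 n4←n0
Dom∩ at merges:
  n3: preds {n0,n2}: {n0} ∩ {n0,n1,n2} = {n0}; idom=n0
  n4: preds {n2,n3}: {n0,n1,n2} ∩ {n0,n3} = {n0}; idom=n0

Frontier:
  n3←n0: walk · to n0
  n3←n2: walk n2→n1 to n0
  n4←n2: walk n2→n1 to n0
  n4←n3: walk n3 to n0
  n0: DF=∅
  n1: DF={n3,n4}
  n2: DF={n3,n4}
  n3: DF={n4}
  n4: DF=∅

φ for a: defs {n1}
  DF⁺ = {n3,n4}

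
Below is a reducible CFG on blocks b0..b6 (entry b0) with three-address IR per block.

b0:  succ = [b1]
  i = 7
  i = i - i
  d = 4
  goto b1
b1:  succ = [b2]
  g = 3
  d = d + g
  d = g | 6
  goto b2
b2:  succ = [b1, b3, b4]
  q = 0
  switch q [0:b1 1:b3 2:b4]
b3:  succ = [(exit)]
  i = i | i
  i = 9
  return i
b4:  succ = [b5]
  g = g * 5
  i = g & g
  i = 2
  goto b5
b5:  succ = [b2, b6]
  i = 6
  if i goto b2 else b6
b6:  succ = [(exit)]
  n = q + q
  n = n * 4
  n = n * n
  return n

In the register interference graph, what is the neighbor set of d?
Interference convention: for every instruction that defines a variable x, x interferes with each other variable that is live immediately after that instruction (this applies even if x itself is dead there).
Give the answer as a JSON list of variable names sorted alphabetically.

Per-block:
  b0: def={d,i} ue=∅
  b1: def={d,g} ue={d}
  b2: def={q} ue=∅
  b3: def={i} ue={i}
  b4: def={g,i} ue={g}
  b5: def={i} ue=∅
  b6: def={n} ue={q}

Backward fixpoint:
  b0: in=∅ out={d,i}
  b1: in={d,i} out={d,g,i}
  b2: in={d,g,i} out={d,g,i,q}
  b3: in={i} out=∅
  b4: in={d,g,q} out={d,g,q}
  b5: in={d,g,q} out={d,g,i,q}
  b6: in={q} out=∅

Interfere edges:
  d: {g,i,q}
  g: {d,i,q}
  i: {d,g,q}
  n: ∅
  q: {d,g,i}

N(d) = ["g", "i", "q"]

Answer: ["g", "i", "q"]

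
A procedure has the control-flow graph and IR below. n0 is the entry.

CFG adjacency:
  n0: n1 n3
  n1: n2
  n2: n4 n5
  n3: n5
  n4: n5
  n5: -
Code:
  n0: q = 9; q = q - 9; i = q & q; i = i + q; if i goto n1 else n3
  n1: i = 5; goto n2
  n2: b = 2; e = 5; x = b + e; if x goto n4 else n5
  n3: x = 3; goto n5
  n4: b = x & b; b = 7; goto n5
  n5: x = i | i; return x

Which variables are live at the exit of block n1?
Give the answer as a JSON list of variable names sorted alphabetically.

def/use:
  n0: def={i,q} ue=∅
  n1: def={i} ue=∅
  n2: def={b,e,x} ue=∅
  n3: def={x} ue=∅
  n4: def={b} ue={b,x}
  n5: def={x} ue={i}

Backward fixpoint:
  live n0: ∅→{i}
  live n1: ∅→{i}
  live n2: {i}→{b,i,x}
  live n3: {i}→{i}
  live n4: {b,i,x}→{i}
  live n5: {i}→∅

live-out(n1) = ["i"]

Answer: ["i"]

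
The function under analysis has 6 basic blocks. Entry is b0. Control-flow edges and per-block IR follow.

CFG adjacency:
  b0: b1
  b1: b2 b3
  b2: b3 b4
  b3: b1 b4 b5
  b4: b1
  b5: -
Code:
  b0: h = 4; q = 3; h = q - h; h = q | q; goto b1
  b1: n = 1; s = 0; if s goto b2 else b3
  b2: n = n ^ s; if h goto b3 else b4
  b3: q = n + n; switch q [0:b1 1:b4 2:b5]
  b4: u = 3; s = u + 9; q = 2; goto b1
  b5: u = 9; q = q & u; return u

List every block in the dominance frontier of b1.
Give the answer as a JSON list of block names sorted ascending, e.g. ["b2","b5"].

idom tree: b1←b0 b2←b1 b3←b1 b4←b1 b5←b3
Dom at joins:
  b1: preds {b0,b3,b4}: {b0} ∩ {b0,b1,b3} ∩ {b0,b1,b4} = {b0}; idom=b0
  b3: preds {b1,b2}: {b0,b1} ∩ {b0,b1,b2} = {b0,b1}; idom=b1
  b4: preds {b2,b3}: {b0,b1,b2} ∩ {b0,b1,b3} = {b0,b1}; idom=b1

Frontier:
  b1←b0: walk · to b0
  b1←b3: walk b3→b1 to b0
  b1←b4: walk b4→b1 to b0
  b3←b1: walk · to b1
  b3←b2: walk b2 to b1
  b4←b2: walk b2 to b1
  b4←b3: walk b3 to b1
  b0: DF=∅
  b1: DF={b1}
  b2: DF={b3,b4}
  b3: DF={b1,b4}
  b4: DF={b1}
  b5: DF=∅

DF(b1) = ["b1"]

Answer: ["b1"]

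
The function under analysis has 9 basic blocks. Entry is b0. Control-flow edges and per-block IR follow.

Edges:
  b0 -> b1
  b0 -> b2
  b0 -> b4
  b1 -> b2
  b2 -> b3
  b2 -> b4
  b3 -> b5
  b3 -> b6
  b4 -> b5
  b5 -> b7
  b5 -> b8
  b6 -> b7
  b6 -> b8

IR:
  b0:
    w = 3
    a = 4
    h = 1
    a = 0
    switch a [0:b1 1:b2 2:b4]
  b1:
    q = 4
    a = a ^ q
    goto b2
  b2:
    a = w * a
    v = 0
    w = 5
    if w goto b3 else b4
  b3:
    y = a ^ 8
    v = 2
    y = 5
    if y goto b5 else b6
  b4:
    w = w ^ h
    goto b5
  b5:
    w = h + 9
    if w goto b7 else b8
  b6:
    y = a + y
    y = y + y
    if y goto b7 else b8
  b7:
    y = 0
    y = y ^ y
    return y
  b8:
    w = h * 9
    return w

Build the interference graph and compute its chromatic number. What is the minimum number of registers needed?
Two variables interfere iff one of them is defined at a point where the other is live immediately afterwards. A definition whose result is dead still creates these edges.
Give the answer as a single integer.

Per-block:
  b0: {a,h,w} / ∅
  b1: {a,q} / {a}
  b2: {a,v,w} / {a,w}
  b3: {v,y} / {a}
  b4: {w} / {h,w}
  b5: {w} / {h}
  b6: {y} / {a,y}
  b7: {y} / ∅
  b8: {w} / {h}

Live sets:
  live b0: ∅→{a,h,w}
  live b1: {a,h,w}→{a,h,w}
  live b2: {a,h,w}→{a,h,w}
  live b3: {a,h}→{a,h,y}
  live b4: {h,w}→{h}
  live b5: {h}→{h}
  live b6: {a,h,y}→{h}
  live b7: ∅→∅
  live b8: {h}→∅

Interference:
  a↔{h,q,v,w,y}
  h↔{a,q,v,w,y}
  q↔{a,h,w}
  v↔{a,h}
  w↔{a,h,q}
  y↔{a,h}

Chromatic number:
  lower bound: {a,h,q,w} mutually conflict ⇒ χ ≥ 4
  4-colouring: c0={a}  c1={h}  c2={q,v,y}  c3={w}
  χ = 4

Answer: 4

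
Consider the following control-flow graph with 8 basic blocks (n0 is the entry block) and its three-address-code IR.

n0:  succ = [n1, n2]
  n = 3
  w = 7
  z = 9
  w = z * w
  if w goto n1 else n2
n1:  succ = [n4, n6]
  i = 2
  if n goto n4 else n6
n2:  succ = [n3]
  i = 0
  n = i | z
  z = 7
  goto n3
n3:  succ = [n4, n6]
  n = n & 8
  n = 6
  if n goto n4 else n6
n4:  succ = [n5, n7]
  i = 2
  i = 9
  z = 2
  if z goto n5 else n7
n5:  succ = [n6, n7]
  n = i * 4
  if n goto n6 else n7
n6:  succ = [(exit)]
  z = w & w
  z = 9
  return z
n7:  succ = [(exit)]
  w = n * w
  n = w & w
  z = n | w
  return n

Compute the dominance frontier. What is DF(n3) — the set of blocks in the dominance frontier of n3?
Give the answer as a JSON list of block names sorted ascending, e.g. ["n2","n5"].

Answer: ["n4", "n6"]

Analysis:
idom tree: n1←n0 n2←n0 n3←n2 n4←n0 n5←n4 n6←n0 n7←n4
Dom∩ at merges:
  n4: preds {n1,n3}: {n0,n1} ∩ {n0,n2,n3} = {n0}; idom=n0
  n6: preds {n1,n3,n5}: {n0,n1} ∩ {n0,n2,n3} ∩ {n0,n4,n5} = {n0}; idom=n0
  n7: preds {n4,n5}: {n0,n4} ∩ {n0,n4,n5} = {n0,n4}; idom=n4

Frontier:
  n4←n1: walk n1 to n0
  n4←n3: walk n3→n2 to n0
  n6←n1: walk n1 to n0
  n6←n3: walk n3→n2 to n0
  n6←n5: walk n5→n4 to n0
  n7←n4: walk · to n4
  n7←n5: walk n5 to n4
  n0 → ∅
  n1 → {n4,n6}
  n2 → {n4,n6}
  n3 → {n4,n6}
  n4 → {n6}
  n5 → {n6,n7}
  n6 → ∅
  n7 → ∅

DF(n3) = ["n4", "n6"]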